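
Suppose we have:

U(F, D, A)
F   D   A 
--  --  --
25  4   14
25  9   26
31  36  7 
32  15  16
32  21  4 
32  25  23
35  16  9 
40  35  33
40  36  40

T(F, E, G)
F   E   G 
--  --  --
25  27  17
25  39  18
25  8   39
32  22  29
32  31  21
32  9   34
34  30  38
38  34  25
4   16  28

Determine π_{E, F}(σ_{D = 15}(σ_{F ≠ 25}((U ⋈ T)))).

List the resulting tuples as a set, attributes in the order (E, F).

Joining U and T on F yields {(25, 4, 14, 27, 17), (25, 4, 14, 39, 18), (25, 4, 14, 8, 39), (25, 9, 26, 27, 17), (25, 9, 26, 39, 18), (25, 9, 26, 8, 39), (32, 15, 16, 22, 29), (32, 15, 16, 31, 21), (32, 15, 16, 9, 34), (32, 21, 4, 22, 29), (32, 21, 4, 31, 21), (32, 21, 4, 9, 34), (32, 25, 23, 22, 29), (32, 25, 23, 31, 21), (32, 25, 23, 9, 34)}.
σ[F ≠ 25]: keep tuples satisfying F ≠ 25 → {(32, 15, 16, 22, 29), (32, 15, 16, 31, 21), (32, 15, 16, 9, 34), (32, 21, 4, 22, 29), (32, 21, 4, 31, 21), (32, 21, 4, 9, 34), (32, 25, 23, 22, 29), (32, 25, 23, 31, 21), (32, 25, 23, 9, 34)}
σ[D = 15]: keep tuples satisfying D = 15 → {(32, 15, 16, 22, 29), (32, 15, 16, 31, 21), (32, 15, 16, 9, 34)}
Keep only column(s) E, F: {(22, 32), (31, 32), (9, 32)}

{(22, 32), (31, 32), (9, 32)}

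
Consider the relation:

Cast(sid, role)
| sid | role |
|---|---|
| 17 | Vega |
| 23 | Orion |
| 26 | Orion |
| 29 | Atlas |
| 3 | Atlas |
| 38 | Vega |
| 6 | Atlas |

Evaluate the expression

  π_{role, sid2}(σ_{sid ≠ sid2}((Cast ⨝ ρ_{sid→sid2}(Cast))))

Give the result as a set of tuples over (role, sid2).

ρ[sid→sid2]: schema becomes (sid2, role); tuples unchanged.
Cast ⋈ ρ_{sid→sid2}(Cast) (natural join on role): {(17, Vega, 17), (17, Vega, 38), (23, Orion, 23), (23, Orion, 26), (26, Orion, 23), (26, Orion, 26), (29, Atlas, 29), (29, Atlas, 3), (29, Atlas, 6), (3, Atlas, 29), (3, Atlas, 3), (3, Atlas, 6), (38, Vega, 17), (38, Vega, 38), (6, Atlas, 29), (6, Atlas, 3), (6, Atlas, 6)}
σ[sid ≠ sid2]: keep tuples satisfying sid ≠ sid2 → {(17, Vega, 38), (23, Orion, 26), (26, Orion, 23), (29, Atlas, 3), (29, Atlas, 6), (3, Atlas, 29), (3, Atlas, 6), (38, Vega, 17), (6, Atlas, 29), (6, Atlas, 3)}
π_{role, sid2} gives {(Atlas, 29), (Atlas, 3), (Atlas, 6), (Orion, 23), (Orion, 26), (Vega, 17), (Vega, 38)} (3 duplicate(s) eliminated).

{(Atlas, 29), (Atlas, 3), (Atlas, 6), (Orion, 23), (Orion, 26), (Vega, 17), (Vega, 38)}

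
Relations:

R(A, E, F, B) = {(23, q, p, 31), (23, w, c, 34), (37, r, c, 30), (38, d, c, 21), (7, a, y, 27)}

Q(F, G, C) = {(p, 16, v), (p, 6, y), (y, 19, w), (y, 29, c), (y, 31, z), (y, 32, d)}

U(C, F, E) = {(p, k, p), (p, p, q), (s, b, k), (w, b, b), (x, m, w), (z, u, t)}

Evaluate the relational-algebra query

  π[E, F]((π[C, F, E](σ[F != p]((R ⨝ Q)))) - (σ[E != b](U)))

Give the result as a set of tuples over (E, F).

Natural join on F: {(23, q, p, 31, 16, v), (23, q, p, 31, 6, y), (7, a, y, 27, 19, w), (7, a, y, 27, 29, c), (7, a, y, 27, 31, z), (7, a, y, 27, 32, d)}
σ[F != p]: keep tuples satisfying F != p → {(7, a, y, 27, 19, w), (7, a, y, 27, 29, c), (7, a, y, 27, 31, z), (7, a, y, 27, 32, d)}
π[C, F, E]: project onto (C, F, E) → {(c, y, a), (d, y, a), (w, y, a), (z, y, a)}
σ[E != b]: keep tuples satisfying E != b → {(p, k, p), (p, p, q), (s, b, k), (x, m, w), (z, u, t)}
Set difference of the two operands is {(c, y, a), (d, y, a), (w, y, a), (z, y, a)}.
π[E, F]: project onto (E, F) (3 duplicate(s) eliminated) → {(a, y)}

{(a, y)}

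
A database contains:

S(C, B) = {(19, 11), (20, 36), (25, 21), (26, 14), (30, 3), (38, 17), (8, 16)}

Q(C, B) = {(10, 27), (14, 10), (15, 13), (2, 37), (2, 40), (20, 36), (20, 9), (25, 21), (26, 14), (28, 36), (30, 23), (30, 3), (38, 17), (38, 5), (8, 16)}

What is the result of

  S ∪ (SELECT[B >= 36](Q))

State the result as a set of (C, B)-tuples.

{(19, 11), (2, 37), (2, 40), (20, 36), (25, 21), (26, 14), (28, 36), (30, 3), (38, 17), (8, 16)}

Selection B >= 36: {(2, 37), (2, 40), (20, 36), (28, 36)}
Union: {(19, 11), (20, 36), (25, 21), (26, 14), (30, 3), (38, 17), (8, 16)} with {(2, 37), (2, 40), (20, 36), (28, 36)} → {(19, 11), (2, 37), (2, 40), (20, 36), (25, 21), (26, 14), (28, 36), (30, 3), (38, 17), (8, 16)}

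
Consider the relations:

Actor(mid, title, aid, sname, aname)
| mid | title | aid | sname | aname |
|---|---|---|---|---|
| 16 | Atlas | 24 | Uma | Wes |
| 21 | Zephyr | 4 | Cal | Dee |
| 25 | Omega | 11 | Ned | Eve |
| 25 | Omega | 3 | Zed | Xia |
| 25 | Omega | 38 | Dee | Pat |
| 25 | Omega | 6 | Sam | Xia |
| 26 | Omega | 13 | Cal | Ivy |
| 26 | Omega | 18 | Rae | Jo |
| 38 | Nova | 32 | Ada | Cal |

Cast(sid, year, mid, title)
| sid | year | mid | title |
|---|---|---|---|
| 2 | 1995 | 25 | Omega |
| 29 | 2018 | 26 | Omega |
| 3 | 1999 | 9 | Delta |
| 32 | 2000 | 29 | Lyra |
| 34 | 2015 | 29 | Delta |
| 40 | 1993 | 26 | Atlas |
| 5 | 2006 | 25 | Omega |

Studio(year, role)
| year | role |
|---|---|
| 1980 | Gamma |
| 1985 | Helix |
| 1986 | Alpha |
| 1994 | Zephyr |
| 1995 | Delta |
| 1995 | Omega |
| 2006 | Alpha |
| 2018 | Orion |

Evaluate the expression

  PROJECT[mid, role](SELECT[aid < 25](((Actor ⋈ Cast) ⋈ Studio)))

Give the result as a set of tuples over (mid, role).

Actor ⋈ Cast (natural join on mid, title): {(25, Omega, 11, Ned, Eve, 2, 1995), (25, Omega, 11, Ned, Eve, 5, 2006), (25, Omega, 3, Zed, Xia, 2, 1995), (25, Omega, 3, Zed, Xia, 5, 2006), (25, Omega, 38, Dee, Pat, 2, 1995), (25, Omega, 38, Dee, Pat, 5, 2006), (25, Omega, 6, Sam, Xia, 2, 1995), (25, Omega, 6, Sam, Xia, 5, 2006), (26, Omega, 13, Cal, Ivy, 29, 2018), (26, Omega, 18, Rae, Jo, 29, 2018)}
(Actor ⋈ Cast) ⋈ Studio (natural join on year): {(25, Omega, 11, Ned, Eve, 2, 1995, Delta), (25, Omega, 11, Ned, Eve, 2, 1995, Omega), (25, Omega, 11, Ned, Eve, 5, 2006, Alpha), (25, Omega, 3, Zed, Xia, 2, 1995, Delta), (25, Omega, 3, Zed, Xia, 2, 1995, Omega), (25, Omega, 3, Zed, Xia, 5, 2006, Alpha), (25, Omega, 38, Dee, Pat, 2, 1995, Delta), (25, Omega, 38, Dee, Pat, 2, 1995, Omega), (25, Omega, 38, Dee, Pat, 5, 2006, Alpha), (25, Omega, 6, Sam, Xia, 2, 1995, Delta), (25, Omega, 6, Sam, Xia, 2, 1995, Omega), (25, Omega, 6, Sam, Xia, 5, 2006, Alpha), (26, Omega, 13, Cal, Ivy, 29, 2018, Orion), (26, Omega, 18, Rae, Jo, 29, 2018, Orion)}
Selection aid < 25: {(25, Omega, 11, Ned, Eve, 2, 1995, Delta), (25, Omega, 11, Ned, Eve, 2, 1995, Omega), (25, Omega, 11, Ned, Eve, 5, 2006, Alpha), (25, Omega, 3, Zed, Xia, 2, 1995, Delta), (25, Omega, 3, Zed, Xia, 2, 1995, Omega), (25, Omega, 3, Zed, Xia, 5, 2006, Alpha), (25, Omega, 6, Sam, Xia, 2, 1995, Delta), (25, Omega, 6, Sam, Xia, 2, 1995, Omega), (25, Omega, 6, Sam, Xia, 5, 2006, Alpha), (26, Omega, 13, Cal, Ivy, 29, 2018, Orion), (26, Omega, 18, Rae, Jo, 29, 2018, Orion)}
π_{mid, role} gives {(25, Alpha), (25, Delta), (25, Omega), (26, Orion)} (7 duplicate(s) eliminated).

{(25, Alpha), (25, Delta), (25, Omega), (26, Orion)}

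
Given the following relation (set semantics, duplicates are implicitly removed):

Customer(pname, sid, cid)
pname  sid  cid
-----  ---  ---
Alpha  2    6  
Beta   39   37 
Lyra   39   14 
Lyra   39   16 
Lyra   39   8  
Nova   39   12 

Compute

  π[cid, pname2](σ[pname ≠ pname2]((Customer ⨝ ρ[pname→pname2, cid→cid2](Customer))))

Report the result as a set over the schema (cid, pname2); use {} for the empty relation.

{(12, Beta), (12, Lyra), (14, Beta), (14, Nova), (16, Beta), (16, Nova), (37, Lyra), (37, Nova), (8, Beta), (8, Nova)}

ρ[pname→pname2, cid→cid2]: schema becomes (pname2, sid, cid2); tuples unchanged.
Natural join on sid: {(Alpha, 2, 6, Alpha, 6), (Beta, 39, 37, Beta, 37), (Beta, 39, 37, Lyra, 14), (Beta, 39, 37, Lyra, 16), (Beta, 39, 37, Lyra, 8), (Beta, 39, 37, Nova, 12), (Lyra, 39, 14, Beta, 37), (Lyra, 39, 14, Lyra, 14), (Lyra, 39, 14, Lyra, 16), (Lyra, 39, 14, Lyra, 8), (Lyra, 39, 14, Nova, 12), (Lyra, 39, 16, Beta, 37), (Lyra, 39, 16, Lyra, 14), (Lyra, 39, 16, Lyra, 16), (Lyra, 39, 16, Lyra, 8), (Lyra, 39, 16, Nova, 12), (Lyra, 39, 8, Beta, 37), (Lyra, 39, 8, Lyra, 14), (Lyra, 39, 8, Lyra, 16), (Lyra, 39, 8, Lyra, 8), (Lyra, 39, 8, Nova, 12), (Nova, 39, 12, Beta, 37), (Nova, 39, 12, Lyra, 14), (Nova, 39, 12, Lyra, 16), (Nova, 39, 12, Lyra, 8), (Nova, 39, 12, Nova, 12)}
σ[pname ≠ pname2]: keep tuples satisfying pname ≠ pname2 → {(Beta, 39, 37, Lyra, 14), (Beta, 39, 37, Lyra, 16), (Beta, 39, 37, Lyra, 8), (Beta, 39, 37, Nova, 12), (Lyra, 39, 14, Beta, 37), (Lyra, 39, 14, Nova, 12), (Lyra, 39, 16, Beta, 37), (Lyra, 39, 16, Nova, 12), (Lyra, 39, 8, Beta, 37), (Lyra, 39, 8, Nova, 12), (Nova, 39, 12, Beta, 37), (Nova, 39, 12, Lyra, 14), (Nova, 39, 12, Lyra, 16), (Nova, 39, 12, Lyra, 8)}
π_{cid, pname2} gives {(12, Beta), (12, Lyra), (14, Beta), (14, Nova), (16, Beta), (16, Nova), (37, Lyra), (37, Nova), (8, Beta), (8, Nova)} (4 duplicate(s) eliminated).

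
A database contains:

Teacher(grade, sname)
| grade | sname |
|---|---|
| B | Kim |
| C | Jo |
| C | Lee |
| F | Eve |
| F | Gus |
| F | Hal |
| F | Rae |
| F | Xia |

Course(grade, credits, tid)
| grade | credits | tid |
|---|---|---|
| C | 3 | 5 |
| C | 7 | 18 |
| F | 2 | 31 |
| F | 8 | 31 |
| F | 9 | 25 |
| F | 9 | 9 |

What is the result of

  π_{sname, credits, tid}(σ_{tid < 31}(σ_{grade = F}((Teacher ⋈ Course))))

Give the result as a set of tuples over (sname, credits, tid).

{(Eve, 9, 25), (Eve, 9, 9), (Gus, 9, 25), (Gus, 9, 9), (Hal, 9, 25), (Hal, 9, 9), (Rae, 9, 25), (Rae, 9, 9), (Xia, 9, 25), (Xia, 9, 9)}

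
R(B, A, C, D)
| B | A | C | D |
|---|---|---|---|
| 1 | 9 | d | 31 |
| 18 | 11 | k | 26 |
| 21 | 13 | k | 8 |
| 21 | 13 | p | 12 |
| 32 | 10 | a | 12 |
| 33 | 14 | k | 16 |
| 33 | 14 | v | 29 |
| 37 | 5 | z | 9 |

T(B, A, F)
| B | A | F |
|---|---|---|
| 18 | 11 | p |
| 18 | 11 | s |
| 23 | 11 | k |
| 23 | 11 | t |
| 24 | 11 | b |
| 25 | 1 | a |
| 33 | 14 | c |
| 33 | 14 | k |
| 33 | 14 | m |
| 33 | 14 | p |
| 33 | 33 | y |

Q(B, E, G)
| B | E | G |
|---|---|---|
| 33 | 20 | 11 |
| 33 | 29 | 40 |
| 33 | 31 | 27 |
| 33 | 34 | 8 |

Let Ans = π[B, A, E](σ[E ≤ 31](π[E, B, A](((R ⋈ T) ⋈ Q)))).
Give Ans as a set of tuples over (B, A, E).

Natural join on B, A: {(18, 11, k, 26, p), (18, 11, k, 26, s), (33, 14, k, 16, c), (33, 14, k, 16, k), (33, 14, k, 16, m), (33, 14, k, 16, p), (33, 14, v, 29, c), (33, 14, v, 29, k), (33, 14, v, 29, m), (33, 14, v, 29, p)}
Natural join on B: {(33, 14, k, 16, c, 20, 11), (33, 14, k, 16, c, 29, 40), (33, 14, k, 16, c, 31, 27), (33, 14, k, 16, c, 34, 8), (33, 14, k, 16, k, 20, 11), (33, 14, k, 16, k, 29, 40), (33, 14, k, 16, k, 31, 27), (33, 14, k, 16, k, 34, 8), (33, 14, k, 16, m, 20, 11), (33, 14, k, 16, m, 29, 40), (33, 14, k, 16, m, 31, 27), (33, 14, k, 16, m, 34, 8), (33, 14, k, 16, p, 20, 11), (33, 14, k, 16, p, 29, 40), (33, 14, k, 16, p, 31, 27), (33, 14, k, 16, p, 34, 8), (33, 14, v, 29, c, 20, 11), (33, 14, v, 29, c, 29, 40), (33, 14, v, 29, c, 31, 27), (33, 14, v, 29, c, 34, 8), (33, 14, v, 29, k, 20, 11), (33, 14, v, 29, k, 29, 40), (33, 14, v, 29, k, 31, 27), (33, 14, v, 29, k, 34, 8), (33, 14, v, 29, m, 20, 11), (33, 14, v, 29, m, 29, 40), (33, 14, v, 29, m, 31, 27), (33, 14, v, 29, m, 34, 8), (33, 14, v, 29, p, 20, 11), (33, 14, v, 29, p, 29, 40), (33, 14, v, 29, p, 31, 27), (33, 14, v, 29, p, 34, 8)}
Projecting to E, B, A (28 duplicate(s) eliminated): {(20, 33, 14), (29, 33, 14), (31, 33, 14), (34, 33, 14)}
Apply σ_{E ≤ 31}; surviving tuples: {(20, 33, 14), (29, 33, 14), (31, 33, 14)}
Projecting to B, A, E: {(33, 14, 20), (33, 14, 29), (33, 14, 31)}

{(33, 14, 20), (33, 14, 29), (33, 14, 31)}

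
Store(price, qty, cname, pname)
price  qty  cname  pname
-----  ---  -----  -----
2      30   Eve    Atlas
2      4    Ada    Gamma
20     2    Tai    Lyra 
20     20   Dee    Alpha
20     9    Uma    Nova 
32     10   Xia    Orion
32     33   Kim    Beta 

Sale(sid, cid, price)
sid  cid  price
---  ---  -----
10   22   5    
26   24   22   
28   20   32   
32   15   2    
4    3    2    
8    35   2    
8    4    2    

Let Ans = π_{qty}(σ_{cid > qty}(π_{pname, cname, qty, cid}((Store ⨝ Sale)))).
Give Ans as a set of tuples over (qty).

{10, 30, 4}

Natural join on price: {(2, 30, Eve, Atlas, 32, 15), (2, 30, Eve, Atlas, 4, 3), (2, 30, Eve, Atlas, 8, 35), (2, 30, Eve, Atlas, 8, 4), (2, 4, Ada, Gamma, 32, 15), (2, 4, Ada, Gamma, 4, 3), (2, 4, Ada, Gamma, 8, 35), (2, 4, Ada, Gamma, 8, 4), (32, 10, Xia, Orion, 28, 20), (32, 33, Kim, Beta, 28, 20)}
π[pname, cname, qty, cid]: project onto (pname, cname, qty, cid) → {(Atlas, Eve, 30, 15), (Atlas, Eve, 30, 3), (Atlas, Eve, 30, 35), (Atlas, Eve, 30, 4), (Beta, Kim, 33, 20), (Gamma, Ada, 4, 15), (Gamma, Ada, 4, 3), (Gamma, Ada, 4, 35), (Gamma, Ada, 4, 4), (Orion, Xia, 10, 20)}
σ[cid > qty]: keep tuples satisfying cid > qty → {(Atlas, Eve, 30, 35), (Gamma, Ada, 4, 15), (Gamma, Ada, 4, 35), (Orion, Xia, 10, 20)}
π[qty]: project onto (qty) (1 duplicate(s) eliminated) → {10, 30, 4}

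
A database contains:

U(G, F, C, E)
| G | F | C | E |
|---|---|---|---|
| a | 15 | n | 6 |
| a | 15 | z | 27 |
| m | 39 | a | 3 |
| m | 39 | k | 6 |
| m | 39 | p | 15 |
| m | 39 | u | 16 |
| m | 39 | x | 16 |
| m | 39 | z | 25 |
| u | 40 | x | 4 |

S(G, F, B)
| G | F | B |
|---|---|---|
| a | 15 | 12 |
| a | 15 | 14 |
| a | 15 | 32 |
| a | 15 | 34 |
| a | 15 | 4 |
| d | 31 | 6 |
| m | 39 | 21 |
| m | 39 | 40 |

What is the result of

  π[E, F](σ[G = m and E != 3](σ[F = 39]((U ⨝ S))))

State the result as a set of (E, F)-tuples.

Natural join on G, F: {(a, 15, n, 6, 12), (a, 15, n, 6, 14), (a, 15, n, 6, 32), (a, 15, n, 6, 34), (a, 15, n, 6, 4), (a, 15, z, 27, 12), (a, 15, z, 27, 14), (a, 15, z, 27, 32), (a, 15, z, 27, 34), (a, 15, z, 27, 4), (m, 39, a, 3, 21), (m, 39, a, 3, 40), (m, 39, k, 6, 21), (m, 39, k, 6, 40), (m, 39, p, 15, 21), (m, 39, p, 15, 40), (m, 39, u, 16, 21), (m, 39, u, 16, 40), (m, 39, x, 16, 21), (m, 39, x, 16, 40), (m, 39, z, 25, 21), (m, 39, z, 25, 40)}
Apply σ_{F = 39}; surviving tuples: {(m, 39, a, 3, 21), (m, 39, a, 3, 40), (m, 39, k, 6, 21), (m, 39, k, 6, 40), (m, 39, p, 15, 21), (m, 39, p, 15, 40), (m, 39, u, 16, 21), (m, 39, u, 16, 40), (m, 39, x, 16, 21), (m, 39, x, 16, 40), (m, 39, z, 25, 21), (m, 39, z, 25, 40)}
Apply σ_{G = m and E != 3}; surviving tuples: {(m, 39, k, 6, 21), (m, 39, k, 6, 40), (m, 39, p, 15, 21), (m, 39, p, 15, 40), (m, 39, u, 16, 21), (m, 39, u, 16, 40), (m, 39, x, 16, 21), (m, 39, x, 16, 40), (m, 39, z, 25, 21), (m, 39, z, 25, 40)}
π[E, F]: project onto (E, F) (6 duplicate(s) eliminated) → {(15, 39), (16, 39), (25, 39), (6, 39)}

{(15, 39), (16, 39), (25, 39), (6, 39)}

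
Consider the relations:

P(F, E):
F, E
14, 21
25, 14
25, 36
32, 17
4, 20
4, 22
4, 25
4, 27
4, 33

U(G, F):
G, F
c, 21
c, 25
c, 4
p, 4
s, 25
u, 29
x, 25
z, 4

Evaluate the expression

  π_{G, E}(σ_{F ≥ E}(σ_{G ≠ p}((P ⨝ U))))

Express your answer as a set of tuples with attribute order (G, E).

{(c, 14), (s, 14), (x, 14)}

Joining P and U on F yields {(25, 14, c), (25, 14, s), (25, 14, x), (25, 36, c), (25, 36, s), (25, 36, x), (4, 20, c), (4, 20, p), (4, 20, z), (4, 22, c), (4, 22, p), (4, 22, z), (4, 25, c), (4, 25, p), (4, 25, z), (4, 27, c), (4, 27, p), (4, 27, z), (4, 33, c), (4, 33, p), (4, 33, z)}.
Selection G ≠ p: {(25, 14, c), (25, 14, s), (25, 14, x), (25, 36, c), (25, 36, s), (25, 36, x), (4, 20, c), (4, 20, z), (4, 22, c), (4, 22, z), (4, 25, c), (4, 25, z), (4, 27, c), (4, 27, z), (4, 33, c), (4, 33, z)}
Selection F ≥ E: {(25, 14, c), (25, 14, s), (25, 14, x)}
π_{G, E} gives {(c, 14), (s, 14), (x, 14)}.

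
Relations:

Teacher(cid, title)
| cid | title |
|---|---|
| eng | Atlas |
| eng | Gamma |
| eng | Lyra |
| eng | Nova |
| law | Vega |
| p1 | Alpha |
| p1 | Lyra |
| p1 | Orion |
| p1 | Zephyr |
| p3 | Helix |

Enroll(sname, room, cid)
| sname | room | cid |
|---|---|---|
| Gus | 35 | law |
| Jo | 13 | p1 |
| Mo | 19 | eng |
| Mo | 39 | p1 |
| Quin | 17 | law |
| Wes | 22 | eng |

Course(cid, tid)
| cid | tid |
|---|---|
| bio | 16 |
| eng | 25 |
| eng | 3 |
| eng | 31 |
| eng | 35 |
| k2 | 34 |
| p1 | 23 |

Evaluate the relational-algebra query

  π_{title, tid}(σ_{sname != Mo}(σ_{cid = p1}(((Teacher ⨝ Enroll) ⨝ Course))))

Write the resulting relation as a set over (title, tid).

{(Alpha, 23), (Lyra, 23), (Orion, 23), (Zephyr, 23)}

Teacher ⋈ Enroll (natural join on cid): {(eng, Atlas, Mo, 19), (eng, Atlas, Wes, 22), (eng, Gamma, Mo, 19), (eng, Gamma, Wes, 22), (eng, Lyra, Mo, 19), (eng, Lyra, Wes, 22), (eng, Nova, Mo, 19), (eng, Nova, Wes, 22), (law, Vega, Gus, 35), (law, Vega, Quin, 17), (p1, Alpha, Jo, 13), (p1, Alpha, Mo, 39), (p1, Lyra, Jo, 13), (p1, Lyra, Mo, 39), (p1, Orion, Jo, 13), (p1, Orion, Mo, 39), (p1, Zephyr, Jo, 13), (p1, Zephyr, Mo, 39)}
(Teacher ⨝ Enroll) ⋈ Course (natural join on cid): {(eng, Atlas, Mo, 19, 25), (eng, Atlas, Mo, 19, 3), (eng, Atlas, Mo, 19, 31), (eng, Atlas, Mo, 19, 35), (eng, Atlas, Wes, 22, 25), (eng, Atlas, Wes, 22, 3), (eng, Atlas, Wes, 22, 31), (eng, Atlas, Wes, 22, 35), (eng, Gamma, Mo, 19, 25), (eng, Gamma, Mo, 19, 3), (eng, Gamma, Mo, 19, 31), (eng, Gamma, Mo, 19, 35), (eng, Gamma, Wes, 22, 25), (eng, Gamma, Wes, 22, 3), (eng, Gamma, Wes, 22, 31), (eng, Gamma, Wes, 22, 35), (eng, Lyra, Mo, 19, 25), (eng, Lyra, Mo, 19, 3), (eng, Lyra, Mo, 19, 31), (eng, Lyra, Mo, 19, 35), (eng, Lyra, Wes, 22, 25), (eng, Lyra, Wes, 22, 3), (eng, Lyra, Wes, 22, 31), (eng, Lyra, Wes, 22, 35), (eng, Nova, Mo, 19, 25), (eng, Nova, Mo, 19, 3), (eng, Nova, Mo, 19, 31), (eng, Nova, Mo, 19, 35), (eng, Nova, Wes, 22, 25), (eng, Nova, Wes, 22, 3), (eng, Nova, Wes, 22, 31), (eng, Nova, Wes, 22, 35), (p1, Alpha, Jo, 13, 23), (p1, Alpha, Mo, 39, 23), (p1, Lyra, Jo, 13, 23), (p1, Lyra, Mo, 39, 23), (p1, Orion, Jo, 13, 23), (p1, Orion, Mo, 39, 23), (p1, Zephyr, Jo, 13, 23), (p1, Zephyr, Mo, 39, 23)}
Filtering on cid = p1 leaves {(p1, Alpha, Jo, 13, 23), (p1, Alpha, Mo, 39, 23), (p1, Lyra, Jo, 13, 23), (p1, Lyra, Mo, 39, 23), (p1, Orion, Jo, 13, 23), (p1, Orion, Mo, 39, 23), (p1, Zephyr, Jo, 13, 23), (p1, Zephyr, Mo, 39, 23)}.
Filtering on sname != Mo leaves {(p1, Alpha, Jo, 13, 23), (p1, Lyra, Jo, 13, 23), (p1, Orion, Jo, 13, 23), (p1, Zephyr, Jo, 13, 23)}.
Projecting to title, tid: {(Alpha, 23), (Lyra, 23), (Orion, 23), (Zephyr, 23)}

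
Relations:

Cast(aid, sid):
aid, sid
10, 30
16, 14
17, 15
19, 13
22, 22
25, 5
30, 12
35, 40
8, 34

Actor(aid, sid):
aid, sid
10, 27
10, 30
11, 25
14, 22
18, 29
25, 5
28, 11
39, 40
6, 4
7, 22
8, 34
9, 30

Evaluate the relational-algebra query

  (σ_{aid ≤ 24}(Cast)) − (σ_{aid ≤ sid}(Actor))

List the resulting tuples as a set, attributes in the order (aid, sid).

{(16, 14), (17, 15), (19, 13), (22, 22)}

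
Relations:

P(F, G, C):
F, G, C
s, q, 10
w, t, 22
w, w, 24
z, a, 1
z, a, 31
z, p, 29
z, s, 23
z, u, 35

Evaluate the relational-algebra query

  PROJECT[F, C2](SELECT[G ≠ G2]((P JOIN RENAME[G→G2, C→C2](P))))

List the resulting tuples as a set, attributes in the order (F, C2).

ρ[G→G2, C→C2]: schema becomes (F, G2, C2); tuples unchanged.
Natural join on F: {(s, q, 10, q, 10), (w, t, 22, t, 22), (w, t, 22, w, 24), (w, w, 24, t, 22), (w, w, 24, w, 24), (z, a, 1, a, 1), (z, a, 1, a, 31), (z, a, 1, p, 29), (z, a, 1, s, 23), (z, a, 1, u, 35), (z, a, 31, a, 1), (z, a, 31, a, 31), (z, a, 31, p, 29), (z, a, 31, s, 23), (z, a, 31, u, 35), (z, p, 29, a, 1), (z, p, 29, a, 31), (z, p, 29, p, 29), (z, p, 29, s, 23), (z, p, 29, u, 35), (z, s, 23, a, 1), (z, s, 23, a, 31), (z, s, 23, p, 29), (z, s, 23, s, 23), (z, s, 23, u, 35), (z, u, 35, a, 1), (z, u, 35, a, 31), (z, u, 35, p, 29), (z, u, 35, s, 23), (z, u, 35, u, 35)}
Filtering on G ≠ G2 leaves {(w, t, 22, w, 24), (w, w, 24, t, 22), (z, a, 1, p, 29), (z, a, 1, s, 23), (z, a, 1, u, 35), (z, a, 31, p, 29), (z, a, 31, s, 23), (z, a, 31, u, 35), (z, p, 29, a, 1), (z, p, 29, a, 31), (z, p, 29, s, 23), (z, p, 29, u, 35), (z, s, 23, a, 1), (z, s, 23, a, 31), (z, s, 23, p, 29), (z, s, 23, u, 35), (z, u, 35, a, 1), (z, u, 35, a, 31), (z, u, 35, p, 29), (z, u, 35, s, 23)}.
π[F, C2]: project onto (F, C2) (13 duplicate(s) eliminated) → {(w, 22), (w, 24), (z, 1), (z, 23), (z, 29), (z, 31), (z, 35)}

{(w, 22), (w, 24), (z, 1), (z, 23), (z, 29), (z, 31), (z, 35)}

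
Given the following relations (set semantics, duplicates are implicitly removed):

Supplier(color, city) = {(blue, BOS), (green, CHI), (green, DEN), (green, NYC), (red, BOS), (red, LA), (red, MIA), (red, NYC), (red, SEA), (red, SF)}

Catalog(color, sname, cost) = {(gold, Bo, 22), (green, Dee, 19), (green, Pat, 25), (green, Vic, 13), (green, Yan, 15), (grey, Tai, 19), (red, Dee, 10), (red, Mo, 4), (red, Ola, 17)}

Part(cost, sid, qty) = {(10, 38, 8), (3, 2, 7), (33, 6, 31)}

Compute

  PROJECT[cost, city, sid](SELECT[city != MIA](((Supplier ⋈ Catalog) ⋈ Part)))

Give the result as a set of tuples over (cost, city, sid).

{(10, BOS, 38), (10, LA, 38), (10, NYC, 38), (10, SEA, 38), (10, SF, 38)}

Supplier ⋈ Catalog (natural join on color): {(green, CHI, Dee, 19), (green, CHI, Pat, 25), (green, CHI, Vic, 13), (green, CHI, Yan, 15), (green, DEN, Dee, 19), (green, DEN, Pat, 25), (green, DEN, Vic, 13), (green, DEN, Yan, 15), (green, NYC, Dee, 19), (green, NYC, Pat, 25), (green, NYC, Vic, 13), (green, NYC, Yan, 15), (red, BOS, Dee, 10), (red, BOS, Mo, 4), (red, BOS, Ola, 17), (red, LA, Dee, 10), (red, LA, Mo, 4), (red, LA, Ola, 17), (red, MIA, Dee, 10), (red, MIA, Mo, 4), (red, MIA, Ola, 17), (red, NYC, Dee, 10), (red, NYC, Mo, 4), (red, NYC, Ola, 17), (red, SEA, Dee, 10), (red, SEA, Mo, 4), (red, SEA, Ola, 17), (red, SF, Dee, 10), (red, SF, Mo, 4), (red, SF, Ola, 17)}
(Supplier ⋈ Catalog) ⋈ Part (natural join on cost): {(red, BOS, Dee, 10, 38, 8), (red, LA, Dee, 10, 38, 8), (red, MIA, Dee, 10, 38, 8), (red, NYC, Dee, 10, 38, 8), (red, SEA, Dee, 10, 38, 8), (red, SF, Dee, 10, 38, 8)}
σ[city != MIA]: keep tuples satisfying city != MIA → {(red, BOS, Dee, 10, 38, 8), (red, LA, Dee, 10, 38, 8), (red, NYC, Dee, 10, 38, 8), (red, SEA, Dee, 10, 38, 8), (red, SF, Dee, 10, 38, 8)}
Projecting to cost, city, sid: {(10, BOS, 38), (10, LA, 38), (10, NYC, 38), (10, SEA, 38), (10, SF, 38)}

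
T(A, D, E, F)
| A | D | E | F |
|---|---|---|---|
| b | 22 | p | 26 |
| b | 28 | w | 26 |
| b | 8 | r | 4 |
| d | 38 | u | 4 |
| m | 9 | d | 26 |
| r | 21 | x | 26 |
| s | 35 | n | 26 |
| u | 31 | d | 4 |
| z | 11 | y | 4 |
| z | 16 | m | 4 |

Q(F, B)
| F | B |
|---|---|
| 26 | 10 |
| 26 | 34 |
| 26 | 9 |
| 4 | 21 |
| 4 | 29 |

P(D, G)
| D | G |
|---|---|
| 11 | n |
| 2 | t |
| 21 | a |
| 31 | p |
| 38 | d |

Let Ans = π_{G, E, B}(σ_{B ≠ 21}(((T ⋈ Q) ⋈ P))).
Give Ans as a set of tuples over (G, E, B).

T ⋈ Q (natural join on F): {(b, 22, p, 26, 10), (b, 22, p, 26, 34), (b, 22, p, 26, 9), (b, 28, w, 26, 10), (b, 28, w, 26, 34), (b, 28, w, 26, 9), (b, 8, r, 4, 21), (b, 8, r, 4, 29), (d, 38, u, 4, 21), (d, 38, u, 4, 29), (m, 9, d, 26, 10), (m, 9, d, 26, 34), (m, 9, d, 26, 9), (r, 21, x, 26, 10), (r, 21, x, 26, 34), (r, 21, x, 26, 9), (s, 35, n, 26, 10), (s, 35, n, 26, 34), (s, 35, n, 26, 9), (u, 31, d, 4, 21), (u, 31, d, 4, 29), (z, 11, y, 4, 21), (z, 11, y, 4, 29), (z, 16, m, 4, 21), (z, 16, m, 4, 29)}
(T ⋈ Q) ⋈ P (natural join on D): {(d, 38, u, 4, 21, d), (d, 38, u, 4, 29, d), (r, 21, x, 26, 10, a), (r, 21, x, 26, 34, a), (r, 21, x, 26, 9, a), (u, 31, d, 4, 21, p), (u, 31, d, 4, 29, p), (z, 11, y, 4, 21, n), (z, 11, y, 4, 29, n)}
Filtering on B ≠ 21 leaves {(d, 38, u, 4, 29, d), (r, 21, x, 26, 10, a), (r, 21, x, 26, 34, a), (r, 21, x, 26, 9, a), (u, 31, d, 4, 29, p), (z, 11, y, 4, 29, n)}.
Projecting to G, E, B: {(a, x, 10), (a, x, 34), (a, x, 9), (d, u, 29), (n, y, 29), (p, d, 29)}

{(a, x, 10), (a, x, 34), (a, x, 9), (d, u, 29), (n, y, 29), (p, d, 29)}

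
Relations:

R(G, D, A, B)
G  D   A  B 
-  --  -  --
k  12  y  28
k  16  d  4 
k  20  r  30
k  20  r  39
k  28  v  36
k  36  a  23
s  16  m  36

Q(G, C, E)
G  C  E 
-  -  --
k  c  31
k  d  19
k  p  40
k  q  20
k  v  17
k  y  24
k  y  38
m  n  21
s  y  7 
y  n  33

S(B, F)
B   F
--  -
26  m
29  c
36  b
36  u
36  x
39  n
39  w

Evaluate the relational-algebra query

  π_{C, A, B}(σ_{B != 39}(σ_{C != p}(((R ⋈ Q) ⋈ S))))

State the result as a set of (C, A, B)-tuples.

R ⋈ Q (natural join on G): {(k, 12, y, 28, c, 31), (k, 12, y, 28, d, 19), (k, 12, y, 28, p, 40), (k, 12, y, 28, q, 20), (k, 12, y, 28, v, 17), (k, 12, y, 28, y, 24), (k, 12, y, 28, y, 38), (k, 16, d, 4, c, 31), (k, 16, d, 4, d, 19), (k, 16, d, 4, p, 40), (k, 16, d, 4, q, 20), (k, 16, d, 4, v, 17), (k, 16, d, 4, y, 24), (k, 16, d, 4, y, 38), (k, 20, r, 30, c, 31), (k, 20, r, 30, d, 19), (k, 20, r, 30, p, 40), (k, 20, r, 30, q, 20), (k, 20, r, 30, v, 17), (k, 20, r, 30, y, 24), (k, 20, r, 30, y, 38), (k, 20, r, 39, c, 31), (k, 20, r, 39, d, 19), (k, 20, r, 39, p, 40), (k, 20, r, 39, q, 20), (k, 20, r, 39, v, 17), (k, 20, r, 39, y, 24), (k, 20, r, 39, y, 38), (k, 28, v, 36, c, 31), (k, 28, v, 36, d, 19), (k, 28, v, 36, p, 40), (k, 28, v, 36, q, 20), (k, 28, v, 36, v, 17), (k, 28, v, 36, y, 24), (k, 28, v, 36, y, 38), (k, 36, a, 23, c, 31), (k, 36, a, 23, d, 19), (k, 36, a, 23, p, 40), (k, 36, a, 23, q, 20), (k, 36, a, 23, v, 17), (k, 36, a, 23, y, 24), (k, 36, a, 23, y, 38), (s, 16, m, 36, y, 7)}
(R ⋈ Q) ⋈ S (natural join on B): {(k, 20, r, 39, c, 31, n), (k, 20, r, 39, c, 31, w), (k, 20, r, 39, d, 19, n), (k, 20, r, 39, d, 19, w), (k, 20, r, 39, p, 40, n), (k, 20, r, 39, p, 40, w), (k, 20, r, 39, q, 20, n), (k, 20, r, 39, q, 20, w), (k, 20, r, 39, v, 17, n), (k, 20, r, 39, v, 17, w), (k, 20, r, 39, y, 24, n), (k, 20, r, 39, y, 24, w), (k, 20, r, 39, y, 38, n), (k, 20, r, 39, y, 38, w), (k, 28, v, 36, c, 31, b), (k, 28, v, 36, c, 31, u), (k, 28, v, 36, c, 31, x), (k, 28, v, 36, d, 19, b), (k, 28, v, 36, d, 19, u), (k, 28, v, 36, d, 19, x), (k, 28, v, 36, p, 40, b), (k, 28, v, 36, p, 40, u), (k, 28, v, 36, p, 40, x), (k, 28, v, 36, q, 20, b), (k, 28, v, 36, q, 20, u), (k, 28, v, 36, q, 20, x), (k, 28, v, 36, v, 17, b), (k, 28, v, 36, v, 17, u), (k, 28, v, 36, v, 17, x), (k, 28, v, 36, y, 24, b), (k, 28, v, 36, y, 24, u), (k, 28, v, 36, y, 24, x), (k, 28, v, 36, y, 38, b), (k, 28, v, 36, y, 38, u), (k, 28, v, 36, y, 38, x), (s, 16, m, 36, y, 7, b), (s, 16, m, 36, y, 7, u), (s, 16, m, 36, y, 7, x)}
Apply σ_{C != p}; surviving tuples: {(k, 20, r, 39, c, 31, n), (k, 20, r, 39, c, 31, w), (k, 20, r, 39, d, 19, n), (k, 20, r, 39, d, 19, w), (k, 20, r, 39, q, 20, n), (k, 20, r, 39, q, 20, w), (k, 20, r, 39, v, 17, n), (k, 20, r, 39, v, 17, w), (k, 20, r, 39, y, 24, n), (k, 20, r, 39, y, 24, w), (k, 20, r, 39, y, 38, n), (k, 20, r, 39, y, 38, w), (k, 28, v, 36, c, 31, b), (k, 28, v, 36, c, 31, u), (k, 28, v, 36, c, 31, x), (k, 28, v, 36, d, 19, b), (k, 28, v, 36, d, 19, u), (k, 28, v, 36, d, 19, x), (k, 28, v, 36, q, 20, b), (k, 28, v, 36, q, 20, u), (k, 28, v, 36, q, 20, x), (k, 28, v, 36, v, 17, b), (k, 28, v, 36, v, 17, u), (k, 28, v, 36, v, 17, x), (k, 28, v, 36, y, 24, b), (k, 28, v, 36, y, 24, u), (k, 28, v, 36, y, 24, x), (k, 28, v, 36, y, 38, b), (k, 28, v, 36, y, 38, u), (k, 28, v, 36, y, 38, x), (s, 16, m, 36, y, 7, b), (s, 16, m, 36, y, 7, u), (s, 16, m, 36, y, 7, x)}
Apply σ_{B != 39}; surviving tuples: {(k, 28, v, 36, c, 31, b), (k, 28, v, 36, c, 31, u), (k, 28, v, 36, c, 31, x), (k, 28, v, 36, d, 19, b), (k, 28, v, 36, d, 19, u), (k, 28, v, 36, d, 19, x), (k, 28, v, 36, q, 20, b), (k, 28, v, 36, q, 20, u), (k, 28, v, 36, q, 20, x), (k, 28, v, 36, v, 17, b), (k, 28, v, 36, v, 17, u), (k, 28, v, 36, v, 17, x), (k, 28, v, 36, y, 24, b), (k, 28, v, 36, y, 24, u), (k, 28, v, 36, y, 24, x), (k, 28, v, 36, y, 38, b), (k, 28, v, 36, y, 38, u), (k, 28, v, 36, y, 38, x), (s, 16, m, 36, y, 7, b), (s, 16, m, 36, y, 7, u), (s, 16, m, 36, y, 7, x)}
π_{C, A, B} gives {(c, v, 36), (d, v, 36), (q, v, 36), (v, v, 36), (y, m, 36), (y, v, 36)} (15 duplicate(s) eliminated).

{(c, v, 36), (d, v, 36), (q, v, 36), (v, v, 36), (y, m, 36), (y, v, 36)}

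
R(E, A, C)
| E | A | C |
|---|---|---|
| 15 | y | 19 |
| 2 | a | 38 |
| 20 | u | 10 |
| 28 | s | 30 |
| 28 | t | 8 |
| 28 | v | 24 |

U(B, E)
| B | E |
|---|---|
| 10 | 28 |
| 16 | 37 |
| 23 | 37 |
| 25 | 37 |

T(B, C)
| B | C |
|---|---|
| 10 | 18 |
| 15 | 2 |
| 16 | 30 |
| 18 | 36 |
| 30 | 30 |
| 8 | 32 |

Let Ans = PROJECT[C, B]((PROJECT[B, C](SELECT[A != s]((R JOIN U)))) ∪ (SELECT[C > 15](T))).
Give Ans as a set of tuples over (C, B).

Joining R and U on E yields {(28, s, 30, 10), (28, t, 8, 10), (28, v, 24, 10)}.
σ[A != s]: keep tuples satisfying A != s → {(28, t, 8, 10), (28, v, 24, 10)}
π_{B, C} gives {(10, 24), (10, 8)}.
σ[C > 15]: keep tuples satisfying C > 15 → {(10, 18), (16, 30), (18, 36), (30, 30), (8, 32)}
Taking the union: {(10, 18), (10, 24), (10, 8), (16, 30), (18, 36), (30, 30), (8, 32)}
π_{C, B} gives {(18, 10), (24, 10), (30, 16), (30, 30), (32, 8), (36, 18), (8, 10)}.

{(18, 10), (24, 10), (30, 16), (30, 30), (32, 8), (36, 18), (8, 10)}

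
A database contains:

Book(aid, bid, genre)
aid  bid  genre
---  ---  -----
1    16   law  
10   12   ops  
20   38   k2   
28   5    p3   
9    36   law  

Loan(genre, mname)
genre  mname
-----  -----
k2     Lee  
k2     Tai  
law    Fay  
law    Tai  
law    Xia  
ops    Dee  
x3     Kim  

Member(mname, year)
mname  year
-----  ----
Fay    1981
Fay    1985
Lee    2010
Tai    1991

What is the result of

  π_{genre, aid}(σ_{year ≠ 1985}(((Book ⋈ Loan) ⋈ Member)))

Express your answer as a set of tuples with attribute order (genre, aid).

{(k2, 20), (law, 1), (law, 9)}

Book ⋈ Loan (natural join on genre): {(1, 16, law, Fay), (1, 16, law, Tai), (1, 16, law, Xia), (10, 12, ops, Dee), (20, 38, k2, Lee), (20, 38, k2, Tai), (9, 36, law, Fay), (9, 36, law, Tai), (9, 36, law, Xia)}
(Book ⋈ Loan) ⋈ Member (natural join on mname): {(1, 16, law, Fay, 1981), (1, 16, law, Fay, 1985), (1, 16, law, Tai, 1991), (20, 38, k2, Lee, 2010), (20, 38, k2, Tai, 1991), (9, 36, law, Fay, 1981), (9, 36, law, Fay, 1985), (9, 36, law, Tai, 1991)}
σ[year ≠ 1985]: keep tuples satisfying year ≠ 1985 → {(1, 16, law, Fay, 1981), (1, 16, law, Tai, 1991), (20, 38, k2, Lee, 2010), (20, 38, k2, Tai, 1991), (9, 36, law, Fay, 1981), (9, 36, law, Tai, 1991)}
Projecting to genre, aid (3 duplicate(s) eliminated): {(k2, 20), (law, 1), (law, 9)}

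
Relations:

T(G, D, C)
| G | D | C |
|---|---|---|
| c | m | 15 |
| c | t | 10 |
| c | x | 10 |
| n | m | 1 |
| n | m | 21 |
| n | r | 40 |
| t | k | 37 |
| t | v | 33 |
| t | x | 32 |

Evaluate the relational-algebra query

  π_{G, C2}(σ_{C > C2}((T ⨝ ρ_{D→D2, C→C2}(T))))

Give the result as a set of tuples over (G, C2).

{(c, 10), (n, 1), (n, 21), (t, 32), (t, 33)}

ρ[D→D2, C→C2]: schema becomes (G, D2, C2); tuples unchanged.
T ⋈ ρ_{D→D2, C→C2}(T) (natural join on G): {(c, m, 15, m, 15), (c, m, 15, t, 10), (c, m, 15, x, 10), (c, t, 10, m, 15), (c, t, 10, t, 10), (c, t, 10, x, 10), (c, x, 10, m, 15), (c, x, 10, t, 10), (c, x, 10, x, 10), (n, m, 1, m, 1), (n, m, 1, m, 21), (n, m, 1, r, 40), (n, m, 21, m, 1), (n, m, 21, m, 21), (n, m, 21, r, 40), (n, r, 40, m, 1), (n, r, 40, m, 21), (n, r, 40, r, 40), (t, k, 37, k, 37), (t, k, 37, v, 33), (t, k, 37, x, 32), (t, v, 33, k, 37), (t, v, 33, v, 33), (t, v, 33, x, 32), (t, x, 32, k, 37), (t, x, 32, v, 33), (t, x, 32, x, 32)}
Filtering on C > C2 leaves {(c, m, 15, t, 10), (c, m, 15, x, 10), (n, m, 21, m, 1), (n, r, 40, m, 1), (n, r, 40, m, 21), (t, k, 37, v, 33), (t, k, 37, x, 32), (t, v, 33, x, 32)}.
π_{G, C2} gives {(c, 10), (n, 1), (n, 21), (t, 32), (t, 33)} (3 duplicate(s) eliminated).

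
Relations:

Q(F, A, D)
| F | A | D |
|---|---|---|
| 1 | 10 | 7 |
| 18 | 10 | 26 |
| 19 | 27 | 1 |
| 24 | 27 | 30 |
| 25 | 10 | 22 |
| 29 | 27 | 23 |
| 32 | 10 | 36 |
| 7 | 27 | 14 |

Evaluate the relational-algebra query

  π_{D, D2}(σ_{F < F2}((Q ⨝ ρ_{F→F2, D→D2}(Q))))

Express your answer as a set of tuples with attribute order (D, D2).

{(1, 23), (1, 30), (14, 1), (14, 23), (14, 30), (22, 36), (26, 22), (26, 36), (30, 23), (7, 22), (7, 26), (7, 36)}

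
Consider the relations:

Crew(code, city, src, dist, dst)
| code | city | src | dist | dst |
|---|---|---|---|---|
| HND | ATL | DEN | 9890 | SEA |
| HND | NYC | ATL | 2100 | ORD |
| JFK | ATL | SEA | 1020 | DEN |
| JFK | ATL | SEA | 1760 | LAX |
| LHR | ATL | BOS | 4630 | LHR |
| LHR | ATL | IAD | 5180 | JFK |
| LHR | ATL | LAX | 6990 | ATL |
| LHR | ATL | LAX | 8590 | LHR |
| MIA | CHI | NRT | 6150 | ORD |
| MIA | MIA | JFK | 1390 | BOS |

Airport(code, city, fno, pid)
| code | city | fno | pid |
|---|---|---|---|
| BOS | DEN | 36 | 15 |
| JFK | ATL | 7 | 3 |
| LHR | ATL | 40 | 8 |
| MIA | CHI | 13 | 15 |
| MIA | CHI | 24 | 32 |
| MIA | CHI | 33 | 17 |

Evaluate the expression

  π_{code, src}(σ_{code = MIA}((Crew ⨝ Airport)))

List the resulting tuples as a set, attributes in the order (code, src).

Natural join on code, city: {(JFK, ATL, SEA, 1020, DEN, 7, 3), (JFK, ATL, SEA, 1760, LAX, 7, 3), (LHR, ATL, BOS, 4630, LHR, 40, 8), (LHR, ATL, IAD, 5180, JFK, 40, 8), (LHR, ATL, LAX, 6990, ATL, 40, 8), (LHR, ATL, LAX, 8590, LHR, 40, 8), (MIA, CHI, NRT, 6150, ORD, 13, 15), (MIA, CHI, NRT, 6150, ORD, 24, 32), (MIA, CHI, NRT, 6150, ORD, 33, 17)}
Filtering on code = MIA leaves {(MIA, CHI, NRT, 6150, ORD, 13, 15), (MIA, CHI, NRT, 6150, ORD, 24, 32), (MIA, CHI, NRT, 6150, ORD, 33, 17)}.
π_{code, src} gives {(MIA, NRT)} (2 duplicate(s) eliminated).

{(MIA, NRT)}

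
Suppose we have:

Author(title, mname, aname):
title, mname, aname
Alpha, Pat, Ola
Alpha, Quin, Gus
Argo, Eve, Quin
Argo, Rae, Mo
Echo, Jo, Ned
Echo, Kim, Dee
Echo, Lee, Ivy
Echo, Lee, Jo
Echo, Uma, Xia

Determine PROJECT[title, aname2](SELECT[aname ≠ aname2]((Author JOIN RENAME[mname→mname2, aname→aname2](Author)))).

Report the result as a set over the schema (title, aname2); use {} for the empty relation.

ρ[mname→mname2, aname→aname2]: schema becomes (title, mname2, aname2); tuples unchanged.
Joining Author and RENAME[mname→mname2, aname→aname2](Author) on title yields {(Alpha, Pat, Ola, Pat, Ola), (Alpha, Pat, Ola, Quin, Gus), (Alpha, Quin, Gus, Pat, Ola), (Alpha, Quin, Gus, Quin, Gus), (Argo, Eve, Quin, Eve, Quin), (Argo, Eve, Quin, Rae, Mo), (Argo, Rae, Mo, Eve, Quin), (Argo, Rae, Mo, Rae, Mo), (Echo, Jo, Ned, Jo, Ned), (Echo, Jo, Ned, Kim, Dee), (Echo, Jo, Ned, Lee, Ivy), (Echo, Jo, Ned, Lee, Jo), (Echo, Jo, Ned, Uma, Xia), (Echo, Kim, Dee, Jo, Ned), (Echo, Kim, Dee, Kim, Dee), (Echo, Kim, Dee, Lee, Ivy), (Echo, Kim, Dee, Lee, Jo), (Echo, Kim, Dee, Uma, Xia), (Echo, Lee, Ivy, Jo, Ned), (Echo, Lee, Ivy, Kim, Dee), (Echo, Lee, Ivy, Lee, Ivy), (Echo, Lee, Ivy, Lee, Jo), (Echo, Lee, Ivy, Uma, Xia), (Echo, Lee, Jo, Jo, Ned), (Echo, Lee, Jo, Kim, Dee), (Echo, Lee, Jo, Lee, Ivy), (Echo, Lee, Jo, Lee, Jo), (Echo, Lee, Jo, Uma, Xia), (Echo, Uma, Xia, Jo, Ned), (Echo, Uma, Xia, Kim, Dee), (Echo, Uma, Xia, Lee, Ivy), (Echo, Uma, Xia, Lee, Jo), (Echo, Uma, Xia, Uma, Xia)}.
σ[aname ≠ aname2]: keep tuples satisfying aname ≠ aname2 → {(Alpha, Pat, Ola, Quin, Gus), (Alpha, Quin, Gus, Pat, Ola), (Argo, Eve, Quin, Rae, Mo), (Argo, Rae, Mo, Eve, Quin), (Echo, Jo, Ned, Kim, Dee), (Echo, Jo, Ned, Lee, Ivy), (Echo, Jo, Ned, Lee, Jo), (Echo, Jo, Ned, Uma, Xia), (Echo, Kim, Dee, Jo, Ned), (Echo, Kim, Dee, Lee, Ivy), (Echo, Kim, Dee, Lee, Jo), (Echo, Kim, Dee, Uma, Xia), (Echo, Lee, Ivy, Jo, Ned), (Echo, Lee, Ivy, Kim, Dee), (Echo, Lee, Ivy, Lee, Jo), (Echo, Lee, Ivy, Uma, Xia), (Echo, Lee, Jo, Jo, Ned), (Echo, Lee, Jo, Kim, Dee), (Echo, Lee, Jo, Lee, Ivy), (Echo, Lee, Jo, Uma, Xia), (Echo, Uma, Xia, Jo, Ned), (Echo, Uma, Xia, Kim, Dee), (Echo, Uma, Xia, Lee, Ivy), (Echo, Uma, Xia, Lee, Jo)}
Keep only column(s) title, aname2 (15 duplicate(s) eliminated): {(Alpha, Gus), (Alpha, Ola), (Argo, Mo), (Argo, Quin), (Echo, Dee), (Echo, Ivy), (Echo, Jo), (Echo, Ned), (Echo, Xia)}

{(Alpha, Gus), (Alpha, Ola), (Argo, Mo), (Argo, Quin), (Echo, Dee), (Echo, Ivy), (Echo, Jo), (Echo, Ned), (Echo, Xia)}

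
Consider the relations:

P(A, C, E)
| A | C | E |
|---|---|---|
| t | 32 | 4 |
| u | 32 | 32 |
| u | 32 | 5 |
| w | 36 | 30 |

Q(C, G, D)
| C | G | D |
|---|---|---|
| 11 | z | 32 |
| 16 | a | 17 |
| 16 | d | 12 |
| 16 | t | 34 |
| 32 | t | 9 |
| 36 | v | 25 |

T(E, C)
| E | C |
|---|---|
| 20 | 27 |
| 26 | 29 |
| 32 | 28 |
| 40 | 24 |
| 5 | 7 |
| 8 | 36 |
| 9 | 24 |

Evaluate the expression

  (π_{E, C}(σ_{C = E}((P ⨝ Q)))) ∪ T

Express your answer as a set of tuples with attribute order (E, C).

{(20, 27), (26, 29), (32, 28), (32, 32), (40, 24), (5, 7), (8, 36), (9, 24)}

Joining P and Q on C yields {(t, 32, 4, t, 9), (u, 32, 32, t, 9), (u, 32, 5, t, 9), (w, 36, 30, v, 25)}.
Selection C = E: {(u, 32, 32, t, 9)}
Projecting to E, C: {(32, 32)}
Taking the union: {(20, 27), (26, 29), (32, 28), (32, 32), (40, 24), (5, 7), (8, 36), (9, 24)}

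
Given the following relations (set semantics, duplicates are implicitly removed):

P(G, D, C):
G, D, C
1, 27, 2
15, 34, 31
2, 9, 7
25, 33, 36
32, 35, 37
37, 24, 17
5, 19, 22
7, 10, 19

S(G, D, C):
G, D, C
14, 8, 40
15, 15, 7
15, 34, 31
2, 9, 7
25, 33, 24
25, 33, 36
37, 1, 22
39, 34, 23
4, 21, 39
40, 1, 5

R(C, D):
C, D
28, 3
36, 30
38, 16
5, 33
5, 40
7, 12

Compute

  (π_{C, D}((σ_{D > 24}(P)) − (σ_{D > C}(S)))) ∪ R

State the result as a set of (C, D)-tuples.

{(2, 27), (28, 3), (36, 30), (36, 33), (37, 35), (38, 16), (5, 33), (5, 40), (7, 12)}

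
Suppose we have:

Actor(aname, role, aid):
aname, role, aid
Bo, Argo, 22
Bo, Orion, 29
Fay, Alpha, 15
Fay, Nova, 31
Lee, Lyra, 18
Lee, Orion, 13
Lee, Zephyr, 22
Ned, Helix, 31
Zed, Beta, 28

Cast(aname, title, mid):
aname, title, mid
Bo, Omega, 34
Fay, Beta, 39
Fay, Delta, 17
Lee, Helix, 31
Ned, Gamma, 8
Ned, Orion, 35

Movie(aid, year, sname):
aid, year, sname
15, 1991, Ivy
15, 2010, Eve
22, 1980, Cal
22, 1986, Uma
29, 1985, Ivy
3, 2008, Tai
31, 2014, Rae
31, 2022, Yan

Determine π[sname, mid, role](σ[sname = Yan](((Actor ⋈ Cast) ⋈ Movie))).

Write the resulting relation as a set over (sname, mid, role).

Natural join on aname: {(Bo, Argo, 22, Omega, 34), (Bo, Orion, 29, Omega, 34), (Fay, Alpha, 15, Beta, 39), (Fay, Alpha, 15, Delta, 17), (Fay, Nova, 31, Beta, 39), (Fay, Nova, 31, Delta, 17), (Lee, Lyra, 18, Helix, 31), (Lee, Orion, 13, Helix, 31), (Lee, Zephyr, 22, Helix, 31), (Ned, Helix, 31, Gamma, 8), (Ned, Helix, 31, Orion, 35)}
Natural join on aid: {(Bo, Argo, 22, Omega, 34, 1980, Cal), (Bo, Argo, 22, Omega, 34, 1986, Uma), (Bo, Orion, 29, Omega, 34, 1985, Ivy), (Fay, Alpha, 15, Beta, 39, 1991, Ivy), (Fay, Alpha, 15, Beta, 39, 2010, Eve), (Fay, Alpha, 15, Delta, 17, 1991, Ivy), (Fay, Alpha, 15, Delta, 17, 2010, Eve), (Fay, Nova, 31, Beta, 39, 2014, Rae), (Fay, Nova, 31, Beta, 39, 2022, Yan), (Fay, Nova, 31, Delta, 17, 2014, Rae), (Fay, Nova, 31, Delta, 17, 2022, Yan), (Lee, Zephyr, 22, Helix, 31, 1980, Cal), (Lee, Zephyr, 22, Helix, 31, 1986, Uma), (Ned, Helix, 31, Gamma, 8, 2014, Rae), (Ned, Helix, 31, Gamma, 8, 2022, Yan), (Ned, Helix, 31, Orion, 35, 2014, Rae), (Ned, Helix, 31, Orion, 35, 2022, Yan)}
Apply σ_{sname = Yan}; surviving tuples: {(Fay, Nova, 31, Beta, 39, 2022, Yan), (Fay, Nova, 31, Delta, 17, 2022, Yan), (Ned, Helix, 31, Gamma, 8, 2022, Yan), (Ned, Helix, 31, Orion, 35, 2022, Yan)}
π_{sname, mid, role} gives {(Yan, 17, Nova), (Yan, 35, Helix), (Yan, 39, Nova), (Yan, 8, Helix)}.

{(Yan, 17, Nova), (Yan, 35, Helix), (Yan, 39, Nova), (Yan, 8, Helix)}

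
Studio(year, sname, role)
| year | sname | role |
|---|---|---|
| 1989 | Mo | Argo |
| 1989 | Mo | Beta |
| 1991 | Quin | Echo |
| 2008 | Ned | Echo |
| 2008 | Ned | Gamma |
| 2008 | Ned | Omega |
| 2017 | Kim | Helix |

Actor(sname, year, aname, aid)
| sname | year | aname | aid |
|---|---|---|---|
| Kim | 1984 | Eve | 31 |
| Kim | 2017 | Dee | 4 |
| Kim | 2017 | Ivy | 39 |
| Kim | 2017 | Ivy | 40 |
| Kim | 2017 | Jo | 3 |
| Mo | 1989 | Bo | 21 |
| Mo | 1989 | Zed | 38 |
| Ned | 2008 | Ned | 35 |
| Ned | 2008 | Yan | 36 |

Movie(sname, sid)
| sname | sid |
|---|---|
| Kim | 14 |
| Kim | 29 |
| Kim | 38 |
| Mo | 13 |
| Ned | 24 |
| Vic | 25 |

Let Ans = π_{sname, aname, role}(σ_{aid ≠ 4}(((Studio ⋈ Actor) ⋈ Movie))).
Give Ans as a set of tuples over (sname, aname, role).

{(Kim, Ivy, Helix), (Kim, Jo, Helix), (Mo, Bo, Argo), (Mo, Bo, Beta), (Mo, Zed, Argo), (Mo, Zed, Beta), (Ned, Ned, Echo), (Ned, Ned, Gamma), (Ned, Ned, Omega), (Ned, Yan, Echo), (Ned, Yan, Gamma), (Ned, Yan, Omega)}

Joining Studio and Actor on year, sname yields {(1989, Mo, Argo, Bo, 21), (1989, Mo, Argo, Zed, 38), (1989, Mo, Beta, Bo, 21), (1989, Mo, Beta, Zed, 38), (2008, Ned, Echo, Ned, 35), (2008, Ned, Echo, Yan, 36), (2008, Ned, Gamma, Ned, 35), (2008, Ned, Gamma, Yan, 36), (2008, Ned, Omega, Ned, 35), (2008, Ned, Omega, Yan, 36), (2017, Kim, Helix, Dee, 4), (2017, Kim, Helix, Ivy, 39), (2017, Kim, Helix, Ivy, 40), (2017, Kim, Helix, Jo, 3)}.
Joining (Studio ⋈ Actor) and Movie on sname yields {(1989, Mo, Argo, Bo, 21, 13), (1989, Mo, Argo, Zed, 38, 13), (1989, Mo, Beta, Bo, 21, 13), (1989, Mo, Beta, Zed, 38, 13), (2008, Ned, Echo, Ned, 35, 24), (2008, Ned, Echo, Yan, 36, 24), (2008, Ned, Gamma, Ned, 35, 24), (2008, Ned, Gamma, Yan, 36, 24), (2008, Ned, Omega, Ned, 35, 24), (2008, Ned, Omega, Yan, 36, 24), (2017, Kim, Helix, Dee, 4, 14), (2017, Kim, Helix, Dee, 4, 29), (2017, Kim, Helix, Dee, 4, 38), (2017, Kim, Helix, Ivy, 39, 14), (2017, Kim, Helix, Ivy, 39, 29), (2017, Kim, Helix, Ivy, 39, 38), (2017, Kim, Helix, Ivy, 40, 14), (2017, Kim, Helix, Ivy, 40, 29), (2017, Kim, Helix, Ivy, 40, 38), (2017, Kim, Helix, Jo, 3, 14), (2017, Kim, Helix, Jo, 3, 29), (2017, Kim, Helix, Jo, 3, 38)}.
Filtering on aid ≠ 4 leaves {(1989, Mo, Argo, Bo, 21, 13), (1989, Mo, Argo, Zed, 38, 13), (1989, Mo, Beta, Bo, 21, 13), (1989, Mo, Beta, Zed, 38, 13), (2008, Ned, Echo, Ned, 35, 24), (2008, Ned, Echo, Yan, 36, 24), (2008, Ned, Gamma, Ned, 35, 24), (2008, Ned, Gamma, Yan, 36, 24), (2008, Ned, Omega, Ned, 35, 24), (2008, Ned, Omega, Yan, 36, 24), (2017, Kim, Helix, Ivy, 39, 14), (2017, Kim, Helix, Ivy, 39, 29), (2017, Kim, Helix, Ivy, 39, 38), (2017, Kim, Helix, Ivy, 40, 14), (2017, Kim, Helix, Ivy, 40, 29), (2017, Kim, Helix, Ivy, 40, 38), (2017, Kim, Helix, Jo, 3, 14), (2017, Kim, Helix, Jo, 3, 29), (2017, Kim, Helix, Jo, 3, 38)}.
Keep only column(s) sname, aname, role (7 duplicate(s) eliminated): {(Kim, Ivy, Helix), (Kim, Jo, Helix), (Mo, Bo, Argo), (Mo, Bo, Beta), (Mo, Zed, Argo), (Mo, Zed, Beta), (Ned, Ned, Echo), (Ned, Ned, Gamma), (Ned, Ned, Omega), (Ned, Yan, Echo), (Ned, Yan, Gamma), (Ned, Yan, Omega)}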